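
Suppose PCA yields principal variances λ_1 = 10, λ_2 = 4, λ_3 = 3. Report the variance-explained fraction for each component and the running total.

Step 1 — total variance = trace(Sigma) = Σ λ_i = 10 + 4 + 3 = 17.

Step 2 — fraction explained by component i = λ_i / Σ λ:
  PC1: 10/17 = 0.5882
  PC2: 4/17 = 0.2353
  PC3: 3/17 = 0.1765

Step 3 — cumulative fraction after k components = (λ_1 + ... + λ_k) / Σ λ:
  k = 1: 10/17 = 0.5882
  k = 2: (10 + 4)/17 = 14/17 = 0.8235
  k = 3: (10 + 4 + 3)/17 = 17/17 = 1

Summary (fraction, with percent):

explained: PC1 0.5882 (58.82%), PC2 0.2353 (23.53%), PC3 0.1765 (17.65%);  cumulative: 0.5882, 0.8235, 1


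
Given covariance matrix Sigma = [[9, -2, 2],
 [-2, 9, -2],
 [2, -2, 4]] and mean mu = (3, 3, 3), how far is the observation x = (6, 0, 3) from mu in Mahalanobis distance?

Step 1 — centre the observation: (x - mu) = (3, -3, 0).

Step 2 — invert Sigma (cofactor / det for 3×3, or solve directly):
  Sigma^{-1} = [[0.127, 0.0159, -0.0556],
 [0.0159, 0.127, 0.0556],
 [-0.0556, 0.0556, 0.3056]].

Step 3 — form the quadratic (x - mu)^T · Sigma^{-1} · (x - mu):
  Sigma^{-1} · (x - mu) = (0.3333, -0.3333, -0.3333).
  (x - mu)^T · [Sigma^{-1} · (x - mu)] = (3)·(0.3333) + (-3)·(-0.3333) + (0)·(-0.3333) = 2.

Step 4 — take square root: d = √(2) ≈ 1.4142.

d(x, mu) = √(2) ≈ 1.4142


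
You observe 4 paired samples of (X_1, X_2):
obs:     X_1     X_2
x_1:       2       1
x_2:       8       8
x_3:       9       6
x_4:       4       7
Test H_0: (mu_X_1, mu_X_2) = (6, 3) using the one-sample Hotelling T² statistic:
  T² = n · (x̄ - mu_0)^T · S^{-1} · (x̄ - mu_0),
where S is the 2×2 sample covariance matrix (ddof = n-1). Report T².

Step 1 — sample mean vector:
  mean(X_1) = (2 + 8 + 9 + 4) / 4 = 23/4 = 5.75
  mean(X_2) = (1 + 8 + 6 + 7) / 4 = 22/4 = 5.5
  x̄ = (5.75, 5.5),  deviation x̄ - mu_0 = (5.75, 5.5) - (6, 3) = (-0.25, 2.5).

Step 2 — sample covariance matrix, S[i,j] = (1/(n-1)) · Σ_k (x_{k,i} - mean_i) · (x_{k,j} - mean_j), divisor n-1 = 3:
  S[X_1,X_1] = ((-3.75)·(-3.75) + (2.25)·(2.25) + (3.25)·(3.25) + (-1.75)·(-1.75)) / 3 = 32.75/3 = 10.9167
  S[X_1,X_2] = ((-3.75)·(-4.5) + (2.25)·(2.5) + (3.25)·(0.5) + (-1.75)·(1.5)) / 3 = 21.5/3 = 7.1667
  S[X_2,X_2] = ((-4.5)·(-4.5) + (2.5)·(2.5) + (0.5)·(0.5) + (1.5)·(1.5)) / 3 = 29/3 = 9.6667
  S = [[10.9167, 7.1667],
 [7.1667, 9.6667]].

Step 3 — invert S. det(S) = 10.9167·9.6667 - (7.1667)² = 54.1667.
  S^{-1} = (1/det) · [[d, -b], [-b, a]] = [[0.1785, -0.1323],
 [-0.1323, 0.2015]].

Step 4 — quadratic form (x̄ - mu_0)^T · S^{-1} · (x̄ - mu_0):
  S^{-1} · (x̄ - mu_0) = (-0.3754, 0.5369),
  (x̄ - mu_0)^T · [...] = (-0.25)·(-0.3754) + (2.5)·(0.5369) = 1.4362.

Step 5 — scale by n: T² = 4 · 1.4362 = 5.7446.

T² ≈ 5.7446


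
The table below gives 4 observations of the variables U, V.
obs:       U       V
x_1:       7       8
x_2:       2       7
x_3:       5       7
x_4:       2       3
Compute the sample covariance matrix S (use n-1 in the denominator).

Step 1 — column means:
  mean(U) = (7 + 2 + 5 + 2) / 4 = 16/4 = 4
  mean(V) = (8 + 7 + 7 + 3) / 4 = 25/4 = 6.25

Step 2 — sample covariance S[i,j] = (1/(n-1)) · Σ_k (x_{k,i} - mean_i) · (x_{k,j} - mean_j), with n-1 = 3.
  S[U,U] = ((3)·(3) + (-2)·(-2) + (1)·(1) + (-2)·(-2)) / 3 = 18/3 = 6
  S[U,V] = ((3)·(1.75) + (-2)·(0.75) + (1)·(0.75) + (-2)·(-3.25)) / 3 = 11/3 = 3.6667
  S[V,V] = ((1.75)·(1.75) + (0.75)·(0.75) + (0.75)·(0.75) + (-3.25)·(-3.25)) / 3 = 14.75/3 = 4.9167

S is symmetric (S[j,i] = S[i,j]). Assembling:

S = [[6, 3.6667],
 [3.6667, 4.9167]]


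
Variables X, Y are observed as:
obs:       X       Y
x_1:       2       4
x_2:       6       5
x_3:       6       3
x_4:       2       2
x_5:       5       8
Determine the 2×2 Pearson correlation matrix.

Step 1 — column means:
  mean(X) = (2 + 6 + 6 + 2 + 5) / 5 = 21/5 = 4.2
  mean(Y) = (4 + 5 + 3 + 2 + 8) / 5 = 22/5 = 4.4

Step 2 — sample variances and covariances s[i,j] = (1/(n-1)) · Σ_k (x_{k,i} - mean_i) · (x_{k,j} - mean_j), with n-1 = 4:
  s[X,X] = ((-2.2)·(-2.2) + (1.8)·(1.8) + (1.8)·(1.8) + (-2.2)·(-2.2) + (0.8)·(0.8)) / 4 = 16.8/4 = 4.2
  s[X,Y] = ((-2.2)·(-0.4) + (1.8)·(0.6) + (1.8)·(-1.4) + (-2.2)·(-2.4) + (0.8)·(3.6)) / 4 = 7.6/4 = 1.9
  s[Y,Y] = ((-0.4)·(-0.4) + (0.6)·(0.6) + (-1.4)·(-1.4) + (-2.4)·(-2.4) + (3.6)·(3.6)) / 4 = 21.2/4 = 5.3
  Sample standard deviations s_i = √(s[i,i]):
  s(X) = √(4.2) = 2.0494
  s(Y) = √(5.3) = 2.3022

Step 3 — r_{ij} = s_{ij} / (s_i · s_j):
  r[X,X] = 1 (diagonal).
  r[X,Y] = 1.9 / (2.0494 · 2.3022) = 1.9 / 4.7181 = 0.4027
  r[Y,Y] = 1 (diagonal).

R is symmetric with unit diagonal. Assembling:

R = [[1, 0.4027],
 [0.4027, 1]]


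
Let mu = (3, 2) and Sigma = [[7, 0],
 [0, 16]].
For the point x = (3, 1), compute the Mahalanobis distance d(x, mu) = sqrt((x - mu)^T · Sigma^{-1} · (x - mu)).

Step 1 — centre the observation: (x - mu) = (0, -1).

Step 2 — invert Sigma. det(Sigma) = 7·16 - (0)² = 112.
  Sigma^{-1} = (1/det) · [[d, -b], [-b, a]] = [[0.1429, 0],
 [0, 0.0625]].

Step 3 — form the quadratic (x - mu)^T · Sigma^{-1} · (x - mu):
  Sigma^{-1} · (x - mu) = (0, -0.0625).
  (x - mu)^T · [Sigma^{-1} · (x - mu)] = (0)·(0) + (-1)·(-0.0625) = 0.0625.

Step 4 — take square root: d = √(0.0625) ≈ 0.25.

d(x, mu) = √(0.0625) ≈ 0.25


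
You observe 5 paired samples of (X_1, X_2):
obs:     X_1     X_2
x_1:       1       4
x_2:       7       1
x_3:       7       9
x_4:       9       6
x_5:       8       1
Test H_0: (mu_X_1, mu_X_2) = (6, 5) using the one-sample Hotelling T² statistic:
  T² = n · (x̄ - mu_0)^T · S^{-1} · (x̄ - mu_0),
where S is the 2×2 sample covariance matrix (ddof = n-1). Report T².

Step 1 — sample mean vector:
  mean(X_1) = (1 + 7 + 7 + 9 + 8) / 5 = 32/5 = 6.4
  mean(X_2) = (4 + 1 + 9 + 6 + 1) / 5 = 21/5 = 4.2
  x̄ = (6.4, 4.2),  deviation x̄ - mu_0 = (6.4, 4.2) - (6, 5) = (0.4, -0.8).

Step 2 — sample covariance matrix, S[i,j] = (1/(n-1)) · Σ_k (x_{k,i} - mean_i) · (x_{k,j} - mean_j), divisor n-1 = 4:
  S[X_1,X_1] = ((-5.4)·(-5.4) + (0.6)·(0.6) + (0.6)·(0.6) + (2.6)·(2.6) + (1.6)·(1.6)) / 4 = 39.2/4 = 9.8
  S[X_1,X_2] = ((-5.4)·(-0.2) + (0.6)·(-3.2) + (0.6)·(4.8) + (2.6)·(1.8) + (1.6)·(-3.2)) / 4 = 1.6/4 = 0.4
  S[X_2,X_2] = ((-0.2)·(-0.2) + (-3.2)·(-3.2) + (4.8)·(4.8) + (1.8)·(1.8) + (-3.2)·(-3.2)) / 4 = 46.8/4 = 11.7
  S = [[9.8, 0.4],
 [0.4, 11.7]].

Step 3 — invert S. det(S) = 9.8·11.7 - (0.4)² = 114.5.
  S^{-1} = (1/det) · [[d, -b], [-b, a]] = [[0.1022, -0.0035],
 [-0.0035, 0.0856]].

Step 4 — quadratic form (x̄ - mu_0)^T · S^{-1} · (x̄ - mu_0):
  S^{-1} · (x̄ - mu_0) = (0.0437, -0.0699),
  (x̄ - mu_0)^T · [...] = (0.4)·(0.0437) + (-0.8)·(-0.0699) = 0.0734.

Step 5 — scale by n: T² = 5 · 0.0734 = 0.3668.

T² ≈ 0.3668


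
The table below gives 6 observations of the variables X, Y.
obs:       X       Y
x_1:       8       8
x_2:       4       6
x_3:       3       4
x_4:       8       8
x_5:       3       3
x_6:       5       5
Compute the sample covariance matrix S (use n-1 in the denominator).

Step 1 — column means:
  mean(X) = (8 + 4 + 3 + 8 + 3 + 5) / 6 = 31/6 = 5.1667
  mean(Y) = (8 + 6 + 4 + 8 + 3 + 5) / 6 = 34/6 = 5.6667

Step 2 — sample covariance S[i,j] = (1/(n-1)) · Σ_k (x_{k,i} - mean_i) · (x_{k,j} - mean_j), with n-1 = 5.
  S[X,X] = ((2.8333)·(2.8333) + (-1.1667)·(-1.1667) + (-2.1667)·(-2.1667) + (2.8333)·(2.8333) + (-2.1667)·(-2.1667) + (-0.1667)·(-0.1667)) / 5 = 26.8333/5 = 5.3667
  S[X,Y] = ((2.8333)·(2.3333) + (-1.1667)·(0.3333) + (-2.1667)·(-1.6667) + (2.8333)·(2.3333) + (-2.1667)·(-2.6667) + (-0.1667)·(-0.6667)) / 5 = 22.3333/5 = 4.4667
  S[Y,Y] = ((2.3333)·(2.3333) + (0.3333)·(0.3333) + (-1.6667)·(-1.6667) + (2.3333)·(2.3333) + (-2.6667)·(-2.6667) + (-0.6667)·(-0.6667)) / 5 = 21.3333/5 = 4.2667

S is symmetric (S[j,i] = S[i,j]). Assembling:

S = [[5.3667, 4.4667],
 [4.4667, 4.2667]]


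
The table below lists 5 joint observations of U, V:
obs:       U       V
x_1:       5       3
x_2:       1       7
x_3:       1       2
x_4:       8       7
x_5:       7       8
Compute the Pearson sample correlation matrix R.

Step 1 — column means:
  mean(U) = (5 + 1 + 1 + 8 + 7) / 5 = 22/5 = 4.4
  mean(V) = (3 + 7 + 2 + 7 + 8) / 5 = 27/5 = 5.4

Step 2 — sample variances and covariances s[i,j] = (1/(n-1)) · Σ_k (x_{k,i} - mean_i) · (x_{k,j} - mean_j), with n-1 = 4:
  s[U,U] = ((0.6)·(0.6) + (-3.4)·(-3.4) + (-3.4)·(-3.4) + (3.6)·(3.6) + (2.6)·(2.6)) / 4 = 43.2/4 = 10.8
  s[U,V] = ((0.6)·(-2.4) + (-3.4)·(1.6) + (-3.4)·(-3.4) + (3.6)·(1.6) + (2.6)·(2.6)) / 4 = 17.2/4 = 4.3
  s[V,V] = ((-2.4)·(-2.4) + (1.6)·(1.6) + (-3.4)·(-3.4) + (1.6)·(1.6) + (2.6)·(2.6)) / 4 = 29.2/4 = 7.3
  Sample standard deviations s_i = √(s[i,i]):
  s(U) = √(10.8) = 3.2863
  s(V) = √(7.3) = 2.7019

Step 3 — r_{ij} = s_{ij} / (s_i · s_j):
  r[U,U] = 1 (diagonal).
  r[U,V] = 4.3 / (3.2863 · 2.7019) = 4.3 / 8.8792 = 0.4843
  r[V,V] = 1 (diagonal).

R is symmetric with unit diagonal. Assembling:

R = [[1, 0.4843],
 [0.4843, 1]]


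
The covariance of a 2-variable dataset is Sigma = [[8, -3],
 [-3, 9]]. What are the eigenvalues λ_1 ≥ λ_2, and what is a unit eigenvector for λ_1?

Step 1 — characteristic polynomial of 2×2 Sigma:
  det(Sigma - λI) = λ² - trace · λ + det = 0.
  trace = 8 + 9 = 17, det = 8·9 - (-3)² = 63.
Step 2 — discriminant:
  Δ = trace² - 4·det = 289 - 252 = 37.
Step 3 — eigenvalues:
  λ = (trace ± √Δ)/2 = (17 ± 6.0828)/2,
  λ_1 = 11.5414,  λ_2 = 5.4586.

Step 4 — unit eigenvector for λ_1: solve (Sigma - λ_1 I)v = 0. First row:
  (8 - 11.5414)·v_x + (-3)·v_y = 0, i.e. (-3.5414)·v_x + (-3)·v_y = 0,
  so v ∝ (b, λ_1 - a) = (-3, 3.5414); multiply by -1 so the first entry is positive: u = (3, -3.5414).
  ||u|| = √((3)² + (-3.5414)²) = √(21.5414) ≈ 4.6413,
  v_1 = u/||u|| ≈ (0.6464, -0.763) (||v_1|| = 1).

λ_1 = 11.5414,  λ_2 = 5.4586;  v_1 ≈ (0.6464, -0.763)


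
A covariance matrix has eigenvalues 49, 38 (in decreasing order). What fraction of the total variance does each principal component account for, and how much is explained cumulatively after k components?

Step 1 — total variance = trace(Sigma) = Σ λ_i = 49 + 38 = 87.

Step 2 — fraction explained by component i = λ_i / Σ λ:
  PC1: 49/87 = 0.5632
  PC2: 38/87 = 0.4368

Step 3 — cumulative fraction after k components = (λ_1 + ... + λ_k) / Σ λ:
  k = 1: 49/87 = 0.5632
  k = 2: (49 + 38)/87 = 87/87 = 1

Summary (fraction, with percent):

explained: PC1 0.5632 (56.32%), PC2 0.4368 (43.68%);  cumulative: 0.5632, 1


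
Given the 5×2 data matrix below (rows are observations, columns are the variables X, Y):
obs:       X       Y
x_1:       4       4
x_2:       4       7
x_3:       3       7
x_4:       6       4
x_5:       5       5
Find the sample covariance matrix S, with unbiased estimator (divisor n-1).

Step 1 — column means:
  mean(X) = (4 + 4 + 3 + 6 + 5) / 5 = 22/5 = 4.4
  mean(Y) = (4 + 7 + 7 + 4 + 5) / 5 = 27/5 = 5.4

Step 2 — sample covariance S[i,j] = (1/(n-1)) · Σ_k (x_{k,i} - mean_i) · (x_{k,j} - mean_j), with n-1 = 4.
  S[X,X] = ((-0.4)·(-0.4) + (-0.4)·(-0.4) + (-1.4)·(-1.4) + (1.6)·(1.6) + (0.6)·(0.6)) / 4 = 5.2/4 = 1.3
  S[X,Y] = ((-0.4)·(-1.4) + (-0.4)·(1.6) + (-1.4)·(1.6) + (1.6)·(-1.4) + (0.6)·(-0.4)) / 4 = -4.8/4 = -1.2
  S[Y,Y] = ((-1.4)·(-1.4) + (1.6)·(1.6) + (1.6)·(1.6) + (-1.4)·(-1.4) + (-0.4)·(-0.4)) / 4 = 9.2/4 = 2.3

S is symmetric (S[j,i] = S[i,j]). Assembling:

S = [[1.3, -1.2],
 [-1.2, 2.3]]


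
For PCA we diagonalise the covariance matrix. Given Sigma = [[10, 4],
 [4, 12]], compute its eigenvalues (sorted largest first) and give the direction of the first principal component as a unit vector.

Step 1 — characteristic polynomial of 2×2 Sigma:
  det(Sigma - λI) = λ² - trace · λ + det = 0.
  trace = 10 + 12 = 22, det = 10·12 - (4)² = 104.
Step 2 — discriminant:
  Δ = trace² - 4·det = 484 - 416 = 68.
Step 3 — eigenvalues:
  λ = (trace ± √Δ)/2 = (22 ± 8.2462)/2,
  λ_1 = 15.1231,  λ_2 = 6.8769.

Step 4 — unit eigenvector for λ_1: solve (Sigma - λ_1 I)v = 0. First row:
  (10 - 15.1231)·v_x + (4)·v_y = 0, i.e. (-5.1231)·v_x + (4)·v_y = 0,
  so v ∝ (b, λ_1 - a) = (4, 5.1231) = u.
  ||u|| = √((4)² + (5.1231)²) = √(42.2462) ≈ 6.4997,
  v_1 = u/||u|| ≈ (0.6154, 0.7882) (||v_1|| = 1).

λ_1 = 15.1231,  λ_2 = 6.8769;  v_1 ≈ (0.6154, 0.7882)


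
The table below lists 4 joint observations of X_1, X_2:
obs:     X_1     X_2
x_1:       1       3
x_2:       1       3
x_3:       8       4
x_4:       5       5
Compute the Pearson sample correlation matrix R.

Step 1 — column means:
  mean(X_1) = (1 + 1 + 8 + 5) / 4 = 15/4 = 3.75
  mean(X_2) = (3 + 3 + 4 + 5) / 4 = 15/4 = 3.75

Step 2 — sample variances and covariances s[i,j] = (1/(n-1)) · Σ_k (x_{k,i} - mean_i) · (x_{k,j} - mean_j), with n-1 = 3:
  s[X_1,X_1] = ((-2.75)·(-2.75) + (-2.75)·(-2.75) + (4.25)·(4.25) + (1.25)·(1.25)) / 3 = 34.75/3 = 11.5833
  s[X_1,X_2] = ((-2.75)·(-0.75) + (-2.75)·(-0.75) + (4.25)·(0.25) + (1.25)·(1.25)) / 3 = 6.75/3 = 2.25
  s[X_2,X_2] = ((-0.75)·(-0.75) + (-0.75)·(-0.75) + (0.25)·(0.25) + (1.25)·(1.25)) / 3 = 2.75/3 = 0.9167
  Sample standard deviations s_i = √(s[i,i]):
  s(X_1) = √(11.5833) = 3.4034
  s(X_2) = √(0.9167) = 0.9574

Step 3 — r_{ij} = s_{ij} / (s_i · s_j):
  r[X_1,X_1] = 1 (diagonal).
  r[X_1,X_2] = 2.25 / (3.4034 · 0.9574) = 2.25 / 3.2585 = 0.6905
  r[X_2,X_2] = 1 (diagonal).

R is symmetric with unit diagonal. Assembling:

R = [[1, 0.6905],
 [0.6905, 1]]


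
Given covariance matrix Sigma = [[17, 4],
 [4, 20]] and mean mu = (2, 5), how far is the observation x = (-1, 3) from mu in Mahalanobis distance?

Step 1 — centre the observation: (x - mu) = (-3, -2).

Step 2 — invert Sigma. det(Sigma) = 17·20 - (4)² = 324.
  Sigma^{-1} = (1/det) · [[d, -b], [-b, a]] = [[0.0617, -0.0123],
 [-0.0123, 0.0525]].

Step 3 — form the quadratic (x - mu)^T · Sigma^{-1} · (x - mu):
  Sigma^{-1} · (x - mu) = (-0.1605, -0.0679).
  (x - mu)^T · [Sigma^{-1} · (x - mu)] = (-3)·(-0.1605) + (-2)·(-0.0679) = 0.6173.

Step 4 — take square root: d = √(0.6173) ≈ 0.7857.

d(x, mu) = √(0.6173) ≈ 0.7857


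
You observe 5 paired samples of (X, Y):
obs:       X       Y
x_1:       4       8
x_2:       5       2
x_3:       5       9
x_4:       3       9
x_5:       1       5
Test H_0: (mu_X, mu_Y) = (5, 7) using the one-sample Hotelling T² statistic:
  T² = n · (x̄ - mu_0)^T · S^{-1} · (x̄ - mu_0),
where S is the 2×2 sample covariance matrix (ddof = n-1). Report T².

Step 1 — sample mean vector:
  mean(X) = (4 + 5 + 5 + 3 + 1) / 5 = 18/5 = 3.6
  mean(Y) = (8 + 2 + 9 + 9 + 5) / 5 = 33/5 = 6.6
  x̄ = (3.6, 6.6),  deviation x̄ - mu_0 = (3.6, 6.6) - (5, 7) = (-1.4, -0.4).

Step 2 — sample covariance matrix, S[i,j] = (1/(n-1)) · Σ_k (x_{k,i} - mean_i) · (x_{k,j} - mean_j), divisor n-1 = 4:
  S[X,X] = ((0.4)·(0.4) + (1.4)·(1.4) + (1.4)·(1.4) + (-0.6)·(-0.6) + (-2.6)·(-2.6)) / 4 = 11.2/4 = 2.8
  S[X,Y] = ((0.4)·(1.4) + (1.4)·(-4.6) + (1.4)·(2.4) + (-0.6)·(2.4) + (-2.6)·(-1.6)) / 4 = 0.2/4 = 0.05
  S[Y,Y] = ((1.4)·(1.4) + (-4.6)·(-4.6) + (2.4)·(2.4) + (2.4)·(2.4) + (-1.6)·(-1.6)) / 4 = 37.2/4 = 9.3
  S = [[2.8, 0.05],
 [0.05, 9.3]].

Step 3 — invert S. det(S) = 2.8·9.3 - (0.05)² = 26.0375.
  S^{-1} = (1/det) · [[d, -b], [-b, a]] = [[0.3572, -0.0019],
 [-0.0019, 0.1075]].

Step 4 — quadratic form (x̄ - mu_0)^T · S^{-1} · (x̄ - mu_0):
  S^{-1} · (x̄ - mu_0) = (-0.4993, -0.0403),
  (x̄ - mu_0)^T · [...] = (-1.4)·(-0.4993) + (-0.4)·(-0.0403) = 0.7151.

Step 5 — scale by n: T² = 5 · 0.7151 = 3.5756.

T² ≈ 3.5756


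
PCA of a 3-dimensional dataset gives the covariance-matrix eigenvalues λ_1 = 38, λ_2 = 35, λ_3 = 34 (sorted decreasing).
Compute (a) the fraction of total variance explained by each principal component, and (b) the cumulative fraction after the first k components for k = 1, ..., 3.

Step 1 — total variance = trace(Sigma) = Σ λ_i = 38 + 35 + 34 = 107.

Step 2 — fraction explained by component i = λ_i / Σ λ:
  PC1: 38/107 = 0.3551
  PC2: 35/107 = 0.3271
  PC3: 34/107 = 0.3178

Step 3 — cumulative fraction after k components = (λ_1 + ... + λ_k) / Σ λ:
  k = 1: 38/107 = 0.3551
  k = 2: (38 + 35)/107 = 73/107 = 0.6822
  k = 3: (38 + 35 + 34)/107 = 107/107 = 1

Summary (fraction, with percent):

explained: PC1 0.3551 (35.51%), PC2 0.3271 (32.71%), PC3 0.3178 (31.78%);  cumulative: 0.3551, 0.6822, 1


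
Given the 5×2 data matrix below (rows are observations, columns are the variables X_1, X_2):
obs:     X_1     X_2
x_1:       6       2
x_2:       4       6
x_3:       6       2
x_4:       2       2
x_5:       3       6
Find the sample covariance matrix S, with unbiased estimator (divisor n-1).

Step 1 — column means:
  mean(X_1) = (6 + 4 + 6 + 2 + 3) / 5 = 21/5 = 4.2
  mean(X_2) = (2 + 6 + 2 + 2 + 6) / 5 = 18/5 = 3.6

Step 2 — sample covariance S[i,j] = (1/(n-1)) · Σ_k (x_{k,i} - mean_i) · (x_{k,j} - mean_j), with n-1 = 4.
  S[X_1,X_1] = ((1.8)·(1.8) + (-0.2)·(-0.2) + (1.8)·(1.8) + (-2.2)·(-2.2) + (-1.2)·(-1.2)) / 4 = 12.8/4 = 3.2
  S[X_1,X_2] = ((1.8)·(-1.6) + (-0.2)·(2.4) + (1.8)·(-1.6) + (-2.2)·(-1.6) + (-1.2)·(2.4)) / 4 = -5.6/4 = -1.4
  S[X_2,X_2] = ((-1.6)·(-1.6) + (2.4)·(2.4) + (-1.6)·(-1.6) + (-1.6)·(-1.6) + (2.4)·(2.4)) / 4 = 19.2/4 = 4.8

S is symmetric (S[j,i] = S[i,j]). Assembling:

S = [[3.2, -1.4],
 [-1.4, 4.8]]


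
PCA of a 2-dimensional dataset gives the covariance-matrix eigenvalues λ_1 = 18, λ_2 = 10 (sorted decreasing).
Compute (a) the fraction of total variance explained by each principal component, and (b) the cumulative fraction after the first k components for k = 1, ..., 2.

Step 1 — total variance = trace(Sigma) = Σ λ_i = 18 + 10 = 28.

Step 2 — fraction explained by component i = λ_i / Σ λ:
  PC1: 18/28 = 0.6429
  PC2: 10/28 = 0.3571

Step 3 — cumulative fraction after k components = (λ_1 + ... + λ_k) / Σ λ:
  k = 1: 18/28 = 0.6429
  k = 2: (18 + 10)/28 = 28/28 = 1

Summary (fraction, with percent):

explained: PC1 0.6429 (64.29%), PC2 0.3571 (35.71%);  cumulative: 0.6429, 1


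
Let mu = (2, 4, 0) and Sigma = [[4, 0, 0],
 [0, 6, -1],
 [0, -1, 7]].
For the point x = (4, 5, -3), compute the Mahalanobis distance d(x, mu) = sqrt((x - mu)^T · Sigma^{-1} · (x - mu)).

Step 1 — centre the observation: (x - mu) = (2, 1, -3).

Step 2 — invert Sigma (cofactor / det for 3×3, or solve directly):
  Sigma^{-1} = [[0.25, 0, 0],
 [0, 0.1707, 0.0244],
 [0, 0.0244, 0.1463]].

Step 3 — form the quadratic (x - mu)^T · Sigma^{-1} · (x - mu):
  Sigma^{-1} · (x - mu) = (0.5, 0.0976, -0.4146).
  (x - mu)^T · [Sigma^{-1} · (x - mu)] = (2)·(0.5) + (1)·(0.0976) + (-3)·(-0.4146) = 2.3415.

Step 4 — take square root: d = √(2.3415) ≈ 1.5302.

d(x, mu) = √(2.3415) ≈ 1.5302


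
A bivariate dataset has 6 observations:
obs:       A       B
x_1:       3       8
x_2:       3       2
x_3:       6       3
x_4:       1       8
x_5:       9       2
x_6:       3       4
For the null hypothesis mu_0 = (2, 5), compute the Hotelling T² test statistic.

Step 1 — sample mean vector:
  mean(A) = (3 + 3 + 6 + 1 + 9 + 3) / 6 = 25/6 = 4.1667
  mean(B) = (8 + 2 + 3 + 8 + 2 + 4) / 6 = 27/6 = 4.5
  x̄ = (4.1667, 4.5),  deviation x̄ - mu_0 = (4.1667, 4.5) - (2, 5) = (2.1667, -0.5).

Step 2 — sample covariance matrix, S[i,j] = (1/(n-1)) · Σ_k (x_{k,i} - mean_i) · (x_{k,j} - mean_j), divisor n-1 = 5:
  S[A,A] = ((-1.1667)·(-1.1667) + (-1.1667)·(-1.1667) + (1.8333)·(1.8333) + (-3.1667)·(-3.1667) + (4.8333)·(4.8333) + (-1.1667)·(-1.1667)) / 5 = 40.8333/5 = 8.1667
  S[A,B] = ((-1.1667)·(3.5) + (-1.1667)·(-2.5) + (1.8333)·(-1.5) + (-3.1667)·(3.5) + (4.8333)·(-2.5) + (-1.1667)·(-0.5)) / 5 = -26.5/5 = -5.3
  S[B,B] = ((3.5)·(3.5) + (-2.5)·(-2.5) + (-1.5)·(-1.5) + (3.5)·(3.5) + (-2.5)·(-2.5) + (-0.5)·(-0.5)) / 5 = 39.5/5 = 7.9
  S = [[8.1667, -5.3],
 [-5.3, 7.9]].

Step 3 — invert S. det(S) = 8.1667·7.9 - (-5.3)² = 36.4267.
  S^{-1} = (1/det) · [[d, -b], [-b, a]] = [[0.2169, 0.1455],
 [0.1455, 0.2242]].

Step 4 — quadratic form (x̄ - mu_0)^T · S^{-1} · (x̄ - mu_0):
  S^{-1} · (x̄ - mu_0) = (0.3971, 0.2031),
  (x̄ - mu_0)^T · [...] = (2.1667)·(0.3971) + (-0.5)·(0.2031) = 0.7589.

Step 5 — scale by n: T² = 6 · 0.7589 = 4.5534.

T² ≈ 4.5534


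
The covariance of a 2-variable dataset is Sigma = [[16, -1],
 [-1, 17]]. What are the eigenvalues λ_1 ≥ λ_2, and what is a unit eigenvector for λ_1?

Step 1 — characteristic polynomial of 2×2 Sigma:
  det(Sigma - λI) = λ² - trace · λ + det = 0.
  trace = 16 + 17 = 33, det = 16·17 - (-1)² = 271.
Step 2 — discriminant:
  Δ = trace² - 4·det = 1089 - 1084 = 5.
Step 3 — eigenvalues:
  λ = (trace ± √Δ)/2 = (33 ± 2.2361)/2,
  λ_1 = 17.618,  λ_2 = 15.382.

Step 4 — unit eigenvector for λ_1: solve (Sigma - λ_1 I)v = 0. First row:
  (16 - 17.618)·v_x + (-1)·v_y = 0, i.e. (-1.618)·v_x + (-1)·v_y = 0,
  so v ∝ (b, λ_1 - a) = (-1, 1.618); multiply by -1 so the first entry is positive: u = (1, -1.618).
  ||u|| = √((1)² + (-1.618)²) = √(3.618) ≈ 1.9021,
  v_1 = u/||u|| ≈ (0.5257, -0.8507) (||v_1|| = 1).

λ_1 = 17.618,  λ_2 = 15.382;  v_1 ≈ (0.5257, -0.8507)


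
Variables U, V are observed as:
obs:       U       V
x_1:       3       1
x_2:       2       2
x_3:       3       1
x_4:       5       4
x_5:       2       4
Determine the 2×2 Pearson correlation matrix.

Step 1 — column means:
  mean(U) = (3 + 2 + 3 + 5 + 2) / 5 = 15/5 = 3
  mean(V) = (1 + 2 + 1 + 4 + 4) / 5 = 12/5 = 2.4

Step 2 — sample variances and covariances s[i,j] = (1/(n-1)) · Σ_k (x_{k,i} - mean_i) · (x_{k,j} - mean_j), with n-1 = 4:
  s[U,U] = ((0)·(0) + (-1)·(-1) + (0)·(0) + (2)·(2) + (-1)·(-1)) / 4 = 6/4 = 1.5
  s[U,V] = ((0)·(-1.4) + (-1)·(-0.4) + (0)·(-1.4) + (2)·(1.6) + (-1)·(1.6)) / 4 = 2/4 = 0.5
  s[V,V] = ((-1.4)·(-1.4) + (-0.4)·(-0.4) + (-1.4)·(-1.4) + (1.6)·(1.6) + (1.6)·(1.6)) / 4 = 9.2/4 = 2.3
  Sample standard deviations s_i = √(s[i,i]):
  s(U) = √(1.5) = 1.2247
  s(V) = √(2.3) = 1.5166

Step 3 — r_{ij} = s_{ij} / (s_i · s_j):
  r[U,U] = 1 (diagonal).
  r[U,V] = 0.5 / (1.2247 · 1.5166) = 0.5 / 1.8574 = 0.2692
  r[V,V] = 1 (diagonal).

R is symmetric with unit diagonal. Assembling:

R = [[1, 0.2692],
 [0.2692, 1]]


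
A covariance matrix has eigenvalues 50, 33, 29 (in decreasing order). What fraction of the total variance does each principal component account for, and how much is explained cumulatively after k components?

Step 1 — total variance = trace(Sigma) = Σ λ_i = 50 + 33 + 29 = 112.

Step 2 — fraction explained by component i = λ_i / Σ λ:
  PC1: 50/112 = 0.4464
  PC2: 33/112 = 0.2946
  PC3: 29/112 = 0.2589

Step 3 — cumulative fraction after k components = (λ_1 + ... + λ_k) / Σ λ:
  k = 1: 50/112 = 0.4464
  k = 2: (50 + 33)/112 = 83/112 = 0.7411
  k = 3: (50 + 33 + 29)/112 = 112/112 = 1

Summary (fraction, with percent):

explained: PC1 0.4464 (44.64%), PC2 0.2946 (29.46%), PC3 0.2589 (25.89%);  cumulative: 0.4464, 0.7411, 1


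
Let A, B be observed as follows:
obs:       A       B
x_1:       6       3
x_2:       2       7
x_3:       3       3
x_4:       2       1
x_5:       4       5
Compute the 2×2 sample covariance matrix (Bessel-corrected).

Step 1 — column means:
  mean(A) = (6 + 2 + 3 + 2 + 4) / 5 = 17/5 = 3.4
  mean(B) = (3 + 7 + 3 + 1 + 5) / 5 = 19/5 = 3.8

Step 2 — sample covariance S[i,j] = (1/(n-1)) · Σ_k (x_{k,i} - mean_i) · (x_{k,j} - mean_j), with n-1 = 4.
  S[A,A] = ((2.6)·(2.6) + (-1.4)·(-1.4) + (-0.4)·(-0.4) + (-1.4)·(-1.4) + (0.6)·(0.6)) / 4 = 11.2/4 = 2.8
  S[A,B] = ((2.6)·(-0.8) + (-1.4)·(3.2) + (-0.4)·(-0.8) + (-1.4)·(-2.8) + (0.6)·(1.2)) / 4 = -1.6/4 = -0.4
  S[B,B] = ((-0.8)·(-0.8) + (3.2)·(3.2) + (-0.8)·(-0.8) + (-2.8)·(-2.8) + (1.2)·(1.2)) / 4 = 20.8/4 = 5.2

S is symmetric (S[j,i] = S[i,j]). Assembling:

S = [[2.8, -0.4],
 [-0.4, 5.2]]


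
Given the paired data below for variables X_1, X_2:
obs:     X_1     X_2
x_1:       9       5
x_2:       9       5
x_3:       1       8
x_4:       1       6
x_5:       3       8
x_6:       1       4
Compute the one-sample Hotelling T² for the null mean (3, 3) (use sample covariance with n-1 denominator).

Step 1 — sample mean vector:
  mean(X_1) = (9 + 9 + 1 + 1 + 3 + 1) / 6 = 24/6 = 4
  mean(X_2) = (5 + 5 + 8 + 6 + 8 + 4) / 6 = 36/6 = 6
  x̄ = (4, 6),  deviation x̄ - mu_0 = (4, 6) - (3, 3) = (1, 3).

Step 2 — sample covariance matrix, S[i,j] = (1/(n-1)) · Σ_k (x_{k,i} - mean_i) · (x_{k,j} - mean_j), divisor n-1 = 5:
  S[X_1,X_1] = ((5)·(5) + (5)·(5) + (-3)·(-3) + (-3)·(-3) + (-1)·(-1) + (-3)·(-3)) / 5 = 78/5 = 15.6
  S[X_1,X_2] = ((5)·(-1) + (5)·(-1) + (-3)·(2) + (-3)·(0) + (-1)·(2) + (-3)·(-2)) / 5 = -12/5 = -2.4
  S[X_2,X_2] = ((-1)·(-1) + (-1)·(-1) + (2)·(2) + (0)·(0) + (2)·(2) + (-2)·(-2)) / 5 = 14/5 = 2.8
  S = [[15.6, -2.4],
 [-2.4, 2.8]].

Step 3 — invert S. det(S) = 15.6·2.8 - (-2.4)² = 37.92.
  S^{-1} = (1/det) · [[d, -b], [-b, a]] = [[0.0738, 0.0633],
 [0.0633, 0.4114]].

Step 4 — quadratic form (x̄ - mu_0)^T · S^{-1} · (x̄ - mu_0):
  S^{-1} · (x̄ - mu_0) = (0.2637, 1.2975),
  (x̄ - mu_0)^T · [...] = (1)·(0.2637) + (3)·(1.2975) = 4.1561.

Step 5 — scale by n: T² = 6 · 4.1561 = 24.9367.

T² ≈ 24.9367


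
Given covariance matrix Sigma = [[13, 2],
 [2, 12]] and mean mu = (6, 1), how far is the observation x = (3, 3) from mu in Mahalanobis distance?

Step 1 — centre the observation: (x - mu) = (-3, 2).

Step 2 — invert Sigma. det(Sigma) = 13·12 - (2)² = 152.
  Sigma^{-1} = (1/det) · [[d, -b], [-b, a]] = [[0.0789, -0.0132],
 [-0.0132, 0.0855]].

Step 3 — form the quadratic (x - mu)^T · Sigma^{-1} · (x - mu):
  Sigma^{-1} · (x - mu) = (-0.2632, 0.2105).
  (x - mu)^T · [Sigma^{-1} · (x - mu)] = (-3)·(-0.2632) + (2)·(0.2105) = 1.2105.

Step 4 — take square root: d = √(1.2105) ≈ 1.1002.

d(x, mu) = √(1.2105) ≈ 1.1002


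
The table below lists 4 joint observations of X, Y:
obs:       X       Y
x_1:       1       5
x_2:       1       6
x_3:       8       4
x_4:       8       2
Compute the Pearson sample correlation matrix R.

Step 1 — column means:
  mean(X) = (1 + 1 + 8 + 8) / 4 = 18/4 = 4.5
  mean(Y) = (5 + 6 + 4 + 2) / 4 = 17/4 = 4.25

Step 2 — sample variances and covariances s[i,j] = (1/(n-1)) · Σ_k (x_{k,i} - mean_i) · (x_{k,j} - mean_j), with n-1 = 3:
  s[X,X] = ((-3.5)·(-3.5) + (-3.5)·(-3.5) + (3.5)·(3.5) + (3.5)·(3.5)) / 3 = 49/3 = 16.3333
  s[X,Y] = ((-3.5)·(0.75) + (-3.5)·(1.75) + (3.5)·(-0.25) + (3.5)·(-2.25)) / 3 = -17.5/3 = -5.8333
  s[Y,Y] = ((0.75)·(0.75) + (1.75)·(1.75) + (-0.25)·(-0.25) + (-2.25)·(-2.25)) / 3 = 8.75/3 = 2.9167
  Sample standard deviations s_i = √(s[i,i]):
  s(X) = √(16.3333) = 4.0415
  s(Y) = √(2.9167) = 1.7078

Step 3 — r_{ij} = s_{ij} / (s_i · s_j):
  r[X,X] = 1 (diagonal).
  r[X,Y] = -5.8333 / (4.0415 · 1.7078) = -5.8333 / 6.9021 = -0.8452
  r[Y,Y] = 1 (diagonal).

R is symmetric with unit diagonal. Assembling:

R = [[1, -0.8452],
 [-0.8452, 1]]


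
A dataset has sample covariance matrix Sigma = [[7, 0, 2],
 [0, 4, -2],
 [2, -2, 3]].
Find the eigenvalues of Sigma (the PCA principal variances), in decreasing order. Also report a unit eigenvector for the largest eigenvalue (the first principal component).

Step 1 — characteristic polynomial p(λ) = det(λI - Sigma) = λ³ - tr·λ² + c_1·λ - det, where tr = trace, c_1 = sum of the principal 2×2 minors, det = det(Sigma):
  tr = 7 + 4 + 3 = 14,
  c_1 = (7·4 - (0)²) + (7·3 - (2)²) + (4·3 - (-2)²) = 28 + 17 + 8 = 53,
  det = 7·(4·3 - (-2)²) - (0)·((0)·3 - (-2)·(2)) + (2)·((0)·(-2) - 4·(2)) = 7·(8) - (0)·(4) + (2)·(-8) = 40.
  So p(λ) = λ³ - 14λ² + 53λ - 40.
Step 2 — look for an integer root (rational root theorem: any rational root is an integer divisor of 40). Testing λ = 1:
  p(1) = 1 - 14 + 53 - 40 = 0  ✓
  Dividing out (λ - 1): p(λ) = (λ - 1)(λ² - 13λ + 40).
Step 3 — remaining eigenvalues from the quadratic λ² - 13λ + 40 = 0:
  Δ = 13² - 4·40 = 169 - 160 = 9,  λ = (13 ± √9)/2 = (13 ± 3)/2 = 8 or 5.
  Sorted: λ_1 = 8,  λ_2 = 5,  λ_3 = 1  (check: sum = 14 = tr ✓).

Step 4 — unit eigenvector for λ_1 = 8: v spans the null space of (Sigma - λ_1 I), whose rows are
  r_1 = (-1, 0, 2),  r_2 = (0, -4, -2),  r_3 = (2, -2, -5).
  v is orthogonal to every row, so take v ∝ r_1 × r_2 = ((0)·(-2) - (2)·(-4), (2)·(0) - (-1)·(-2), (-1)·(-4) - (0)·(0)) = (8, -2, 4).
  Rescale (divide by 2): u = (4, -1, 2).
  ||u|| = √((4)² + (-1)² + (2)²) = √(21) ≈ 4.5826,  v_1 = u/||u|| ≈ (0.8729, -0.2182, 0.4364) (||v_1|| = 1).

λ_1 = 8,  λ_2 = 5,  λ_3 = 1;  v_1 ≈ (0.8729, -0.2182, 0.4364)


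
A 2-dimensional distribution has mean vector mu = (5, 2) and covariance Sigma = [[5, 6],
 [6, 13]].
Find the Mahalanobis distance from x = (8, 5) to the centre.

Step 1 — centre the observation: (x - mu) = (3, 3).

Step 2 — invert Sigma. det(Sigma) = 5·13 - (6)² = 29.
  Sigma^{-1} = (1/det) · [[d, -b], [-b, a]] = [[0.4483, -0.2069],
 [-0.2069, 0.1724]].

Step 3 — form the quadratic (x - mu)^T · Sigma^{-1} · (x - mu):
  Sigma^{-1} · (x - mu) = (0.7241, -0.1034).
  (x - mu)^T · [Sigma^{-1} · (x - mu)] = (3)·(0.7241) + (3)·(-0.1034) = 1.8621.

Step 4 — take square root: d = √(1.8621) ≈ 1.3646.

d(x, mu) = √(1.8621) ≈ 1.3646


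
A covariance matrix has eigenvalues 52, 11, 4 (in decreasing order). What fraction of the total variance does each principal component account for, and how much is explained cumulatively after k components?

Step 1 — total variance = trace(Sigma) = Σ λ_i = 52 + 11 + 4 = 67.

Step 2 — fraction explained by component i = λ_i / Σ λ:
  PC1: 52/67 = 0.7761
  PC2: 11/67 = 0.1642
  PC3: 4/67 = 0.0597

Step 3 — cumulative fraction after k components = (λ_1 + ... + λ_k) / Σ λ:
  k = 1: 52/67 = 0.7761
  k = 2: (52 + 11)/67 = 63/67 = 0.9403
  k = 3: (52 + 11 + 4)/67 = 67/67 = 1

Summary (fraction, with percent):

explained: PC1 0.7761 (77.61%), PC2 0.1642 (16.42%), PC3 0.0597 (5.97%);  cumulative: 0.7761, 0.9403, 1


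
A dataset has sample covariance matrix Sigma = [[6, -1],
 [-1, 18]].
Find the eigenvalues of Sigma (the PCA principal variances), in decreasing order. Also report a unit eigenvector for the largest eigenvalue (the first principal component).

Step 1 — characteristic polynomial of 2×2 Sigma:
  det(Sigma - λI) = λ² - trace · λ + det = 0.
  trace = 6 + 18 = 24, det = 6·18 - (-1)² = 107.
Step 2 — discriminant:
  Δ = trace² - 4·det = 576 - 428 = 148.
Step 3 — eigenvalues:
  λ = (trace ± √Δ)/2 = (24 ± 12.1655)/2,
  λ_1 = 18.0828,  λ_2 = 5.9172.

Step 4 — unit eigenvector for λ_1: solve (Sigma - λ_1 I)v = 0. First row:
  (6 - 18.0828)·v_x + (-1)·v_y = 0, i.e. (-12.0828)·v_x + (-1)·v_y = 0,
  so v ∝ (b, λ_1 - a) = (-1, 12.0828); multiply by -1 so the first entry is positive: u = (1, -12.0828).
  ||u|| = √((1)² + (-12.0828)²) = √(146.9932) ≈ 12.1241,
  v_1 = u/||u|| ≈ (0.0825, -0.9966) (||v_1|| = 1).

λ_1 = 18.0828,  λ_2 = 5.9172;  v_1 ≈ (0.0825, -0.9966)


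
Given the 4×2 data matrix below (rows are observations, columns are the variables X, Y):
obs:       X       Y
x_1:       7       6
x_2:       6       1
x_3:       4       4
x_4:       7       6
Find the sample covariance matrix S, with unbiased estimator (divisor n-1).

Step 1 — column means:
  mean(X) = (7 + 6 + 4 + 7) / 4 = 24/4 = 6
  mean(Y) = (6 + 1 + 4 + 6) / 4 = 17/4 = 4.25

Step 2 — sample covariance S[i,j] = (1/(n-1)) · Σ_k (x_{k,i} - mean_i) · (x_{k,j} - mean_j), with n-1 = 3.
  S[X,X] = ((1)·(1) + (0)·(0) + (-2)·(-2) + (1)·(1)) / 3 = 6/3 = 2
  S[X,Y] = ((1)·(1.75) + (0)·(-3.25) + (-2)·(-0.25) + (1)·(1.75)) / 3 = 4/3 = 1.3333
  S[Y,Y] = ((1.75)·(1.75) + (-3.25)·(-3.25) + (-0.25)·(-0.25) + (1.75)·(1.75)) / 3 = 16.75/3 = 5.5833

S is symmetric (S[j,i] = S[i,j]). Assembling:

S = [[2, 1.3333],
 [1.3333, 5.5833]]


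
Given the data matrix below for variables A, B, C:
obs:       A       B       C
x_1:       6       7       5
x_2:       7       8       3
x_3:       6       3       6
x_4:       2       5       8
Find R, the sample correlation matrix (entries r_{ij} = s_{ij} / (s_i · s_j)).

Step 1 — column means:
  mean(A) = (6 + 7 + 6 + 2) / 4 = 21/4 = 5.25
  mean(B) = (7 + 8 + 3 + 5) / 4 = 23/4 = 5.75
  mean(C) = (5 + 3 + 6 + 8) / 4 = 22/4 = 5.5

Step 2 — sample variances and covariances s[i,j] = (1/(n-1)) · Σ_k (x_{k,i} - mean_i) · (x_{k,j} - mean_j), with n-1 = 3:
  s[A,A] = ((0.75)·(0.75) + (1.75)·(1.75) + (0.75)·(0.75) + (-3.25)·(-3.25)) / 3 = 14.75/3 = 4.9167
  s[A,B] = ((0.75)·(1.25) + (1.75)·(2.25) + (0.75)·(-2.75) + (-3.25)·(-0.75)) / 3 = 5.25/3 = 1.75
  s[A,C] = ((0.75)·(-0.5) + (1.75)·(-2.5) + (0.75)·(0.5) + (-3.25)·(2.5)) / 3 = -12.5/3 = -4.1667
  s[B,B] = ((1.25)·(1.25) + (2.25)·(2.25) + (-2.75)·(-2.75) + (-0.75)·(-0.75)) / 3 = 14.75/3 = 4.9167
  s[B,C] = ((1.25)·(-0.5) + (2.25)·(-2.5) + (-2.75)·(0.5) + (-0.75)·(2.5)) / 3 = -9.5/3 = -3.1667
  s[C,C] = ((-0.5)·(-0.5) + (-2.5)·(-2.5) + (0.5)·(0.5) + (2.5)·(2.5)) / 3 = 13/3 = 4.3333
  Sample standard deviations s_i = √(s[i,i]):
  s(A) = √(4.9167) = 2.2174
  s(B) = √(4.9167) = 2.2174
  s(C) = √(4.3333) = 2.0817

Step 3 — r_{ij} = s_{ij} / (s_i · s_j):
  r[A,A] = 1 (diagonal).
  r[A,B] = 1.75 / (2.2174 · 2.2174) = 1.75 / 4.9167 = 0.3559
  r[A,C] = -4.1667 / (2.2174 · 2.0817) = -4.1667 / 4.6158 = -0.9027
  r[B,B] = 1 (diagonal).
  r[B,C] = -3.1667 / (2.2174 · 2.0817) = -3.1667 / 4.6158 = -0.6861
  r[C,C] = 1 (diagonal).

R is symmetric with unit diagonal. Assembling:

R = [[1, 0.3559, -0.9027],
 [0.3559, 1, -0.6861],
 [-0.9027, -0.6861, 1]]


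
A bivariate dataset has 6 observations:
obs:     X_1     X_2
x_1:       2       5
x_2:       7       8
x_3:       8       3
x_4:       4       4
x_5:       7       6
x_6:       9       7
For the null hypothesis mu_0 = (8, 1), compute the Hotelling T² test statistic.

Step 1 — sample mean vector:
  mean(X_1) = (2 + 7 + 8 + 4 + 7 + 9) / 6 = 37/6 = 6.1667
  mean(X_2) = (5 + 8 + 3 + 4 + 6 + 7) / 6 = 33/6 = 5.5
  x̄ = (6.1667, 5.5),  deviation x̄ - mu_0 = (6.1667, 5.5) - (8, 1) = (-1.8333, 4.5).

Step 2 — sample covariance matrix, S[i,j] = (1/(n-1)) · Σ_k (x_{k,i} - mean_i) · (x_{k,j} - mean_j), divisor n-1 = 5:
  S[X_1,X_1] = ((-4.1667)·(-4.1667) + (0.8333)·(0.8333) + (1.8333)·(1.8333) + (-2.1667)·(-2.1667) + (0.8333)·(0.8333) + (2.8333)·(2.8333)) / 5 = 34.8333/5 = 6.9667
  S[X_1,X_2] = ((-4.1667)·(-0.5) + (0.8333)·(2.5) + (1.8333)·(-2.5) + (-2.1667)·(-1.5) + (0.8333)·(0.5) + (2.8333)·(1.5)) / 5 = 7.5/5 = 1.5
  S[X_2,X_2] = ((-0.5)·(-0.5) + (2.5)·(2.5) + (-2.5)·(-2.5) + (-1.5)·(-1.5) + (0.5)·(0.5) + (1.5)·(1.5)) / 5 = 17.5/5 = 3.5
  S = [[6.9667, 1.5],
 [1.5, 3.5]].

Step 3 — invert S. det(S) = 6.9667·3.5 - (1.5)² = 22.1333.
  S^{-1} = (1/det) · [[d, -b], [-b, a]] = [[0.1581, -0.0678],
 [-0.0678, 0.3148]].

Step 4 — quadratic form (x̄ - mu_0)^T · S^{-1} · (x̄ - mu_0):
  S^{-1} · (x̄ - mu_0) = (-0.5949, 1.5407),
  (x̄ - mu_0)^T · [...] = (-1.8333)·(-0.5949) + (4.5)·(1.5407) = 8.0236.

Step 5 — scale by n: T² = 6 · 8.0236 = 48.1416.

T² ≈ 48.1416


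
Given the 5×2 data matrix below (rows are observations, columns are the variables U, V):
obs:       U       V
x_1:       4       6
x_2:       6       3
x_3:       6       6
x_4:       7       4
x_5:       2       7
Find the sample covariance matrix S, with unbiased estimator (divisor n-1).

Step 1 — column means:
  mean(U) = (4 + 6 + 6 + 7 + 2) / 5 = 25/5 = 5
  mean(V) = (6 + 3 + 6 + 4 + 7) / 5 = 26/5 = 5.2

Step 2 — sample covariance S[i,j] = (1/(n-1)) · Σ_k (x_{k,i} - mean_i) · (x_{k,j} - mean_j), with n-1 = 4.
  S[U,U] = ((-1)·(-1) + (1)·(1) + (1)·(1) + (2)·(2) + (-3)·(-3)) / 4 = 16/4 = 4
  S[U,V] = ((-1)·(0.8) + (1)·(-2.2) + (1)·(0.8) + (2)·(-1.2) + (-3)·(1.8)) / 4 = -10/4 = -2.5
  S[V,V] = ((0.8)·(0.8) + (-2.2)·(-2.2) + (0.8)·(0.8) + (-1.2)·(-1.2) + (1.8)·(1.8)) / 4 = 10.8/4 = 2.7

S is symmetric (S[j,i] = S[i,j]). Assembling:

S = [[4, -2.5],
 [-2.5, 2.7]]


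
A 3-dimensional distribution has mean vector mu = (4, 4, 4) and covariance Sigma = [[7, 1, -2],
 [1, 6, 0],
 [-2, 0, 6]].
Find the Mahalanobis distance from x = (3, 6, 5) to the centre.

Step 1 — centre the observation: (x - mu) = (-1, 2, 1).

Step 2 — invert Sigma (cofactor / det for 3×3, or solve directly):
  Sigma^{-1} = [[0.1622, -0.027, 0.0541],
 [-0.027, 0.1712, -0.009],
 [0.0541, -0.009, 0.1847]].

Step 3 — form the quadratic (x - mu)^T · Sigma^{-1} · (x - mu):
  Sigma^{-1} · (x - mu) = (-0.1622, 0.3604, 0.1126).
  (x - mu)^T · [Sigma^{-1} · (x - mu)] = (-1)·(-0.1622) + (2)·(0.3604) + (1)·(0.1126) = 0.9955.

Step 4 — take square root: d = √(0.9955) ≈ 0.9977.

d(x, mu) = √(0.9955) ≈ 0.9977


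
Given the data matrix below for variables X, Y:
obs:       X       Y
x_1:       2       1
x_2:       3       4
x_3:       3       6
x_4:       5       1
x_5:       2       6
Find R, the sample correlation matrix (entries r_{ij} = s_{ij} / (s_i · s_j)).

Step 1 — column means:
  mean(X) = (2 + 3 + 3 + 5 + 2) / 5 = 15/5 = 3
  mean(Y) = (1 + 4 + 6 + 1 + 6) / 5 = 18/5 = 3.6

Step 2 — sample variances and covariances s[i,j] = (1/(n-1)) · Σ_k (x_{k,i} - mean_i) · (x_{k,j} - mean_j), with n-1 = 4:
  s[X,X] = ((-1)·(-1) + (0)·(0) + (0)·(0) + (2)·(2) + (-1)·(-1)) / 4 = 6/4 = 1.5
  s[X,Y] = ((-1)·(-2.6) + (0)·(0.4) + (0)·(2.4) + (2)·(-2.6) + (-1)·(2.4)) / 4 = -5/4 = -1.25
  s[Y,Y] = ((-2.6)·(-2.6) + (0.4)·(0.4) + (2.4)·(2.4) + (-2.6)·(-2.6) + (2.4)·(2.4)) / 4 = 25.2/4 = 6.3
  Sample standard deviations s_i = √(s[i,i]):
  s(X) = √(1.5) = 1.2247
  s(Y) = √(6.3) = 2.51

Step 3 — r_{ij} = s_{ij} / (s_i · s_j):
  r[X,X] = 1 (diagonal).
  r[X,Y] = -1.25 / (1.2247 · 2.51) = -1.25 / 3.0741 = -0.4066
  r[Y,Y] = 1 (diagonal).

R is symmetric with unit diagonal. Assembling:

R = [[1, -0.4066],
 [-0.4066, 1]]


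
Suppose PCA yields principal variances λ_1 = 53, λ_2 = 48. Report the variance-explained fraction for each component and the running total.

Step 1 — total variance = trace(Sigma) = Σ λ_i = 53 + 48 = 101.

Step 2 — fraction explained by component i = λ_i / Σ λ:
  PC1: 53/101 = 0.5248
  PC2: 48/101 = 0.4752

Step 3 — cumulative fraction after k components = (λ_1 + ... + λ_k) / Σ λ:
  k = 1: 53/101 = 0.5248
  k = 2: (53 + 48)/101 = 101/101 = 1

Summary (fraction, with percent):

explained: PC1 0.5248 (52.48%), PC2 0.4752 (47.52%);  cumulative: 0.5248, 1


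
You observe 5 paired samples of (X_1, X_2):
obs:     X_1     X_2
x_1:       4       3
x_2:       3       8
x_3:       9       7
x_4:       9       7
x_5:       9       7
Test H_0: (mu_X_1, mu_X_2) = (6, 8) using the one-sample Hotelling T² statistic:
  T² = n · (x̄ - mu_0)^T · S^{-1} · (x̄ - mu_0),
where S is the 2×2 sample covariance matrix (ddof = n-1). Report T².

Step 1 — sample mean vector:
  mean(X_1) = (4 + 3 + 9 + 9 + 9) / 5 = 34/5 = 6.8
  mean(X_2) = (3 + 8 + 7 + 7 + 7) / 5 = 32/5 = 6.4
  x̄ = (6.8, 6.4),  deviation x̄ - mu_0 = (6.8, 6.4) - (6, 8) = (0.8, -1.6).

Step 2 — sample covariance matrix, S[i,j] = (1/(n-1)) · Σ_k (x_{k,i} - mean_i) · (x_{k,j} - mean_j), divisor n-1 = 4:
  S[X_1,X_1] = ((-2.8)·(-2.8) + (-3.8)·(-3.8) + (2.2)·(2.2) + (2.2)·(2.2) + (2.2)·(2.2)) / 4 = 36.8/4 = 9.2
  S[X_1,X_2] = ((-2.8)·(-3.4) + (-3.8)·(1.6) + (2.2)·(0.6) + (2.2)·(0.6) + (2.2)·(0.6)) / 4 = 7.4/4 = 1.85
  S[X_2,X_2] = ((-3.4)·(-3.4) + (1.6)·(1.6) + (0.6)·(0.6) + (0.6)·(0.6) + (0.6)·(0.6)) / 4 = 15.2/4 = 3.8
  S = [[9.2, 1.85],
 [1.85, 3.8]].

Step 3 — invert S. det(S) = 9.2·3.8 - (1.85)² = 31.5375.
  S^{-1} = (1/det) · [[d, -b], [-b, a]] = [[0.1205, -0.0587],
 [-0.0587, 0.2917]].

Step 4 — quadratic form (x̄ - mu_0)^T · S^{-1} · (x̄ - mu_0):
  S^{-1} · (x̄ - mu_0) = (0.1902, -0.5137),
  (x̄ - mu_0)^T · [...] = (0.8)·(0.1902) + (-1.6)·(-0.5137) = 0.9741.

Step 5 — scale by n: T² = 5 · 0.9741 = 4.8704.

T² ≈ 4.8704
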